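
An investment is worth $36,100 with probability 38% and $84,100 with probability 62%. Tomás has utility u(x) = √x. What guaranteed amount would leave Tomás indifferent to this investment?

E[u] = 0.38·√36100 + 0.62·√84100 = 0.38·190 + 0.62·290 = 252
CE = (252)² = 63504

$63,504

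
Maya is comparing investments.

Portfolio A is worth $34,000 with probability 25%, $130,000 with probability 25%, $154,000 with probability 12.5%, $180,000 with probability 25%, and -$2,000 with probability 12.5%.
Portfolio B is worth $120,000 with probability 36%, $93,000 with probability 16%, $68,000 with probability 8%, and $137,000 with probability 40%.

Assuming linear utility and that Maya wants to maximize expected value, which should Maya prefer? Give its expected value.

Portfolio B ($118,320)

Portfolio A = 0.25 × 34000 + 0.25 × 130000 + 0.125 × 154000 + 0.25 × 180000 + 0.125 × (-2000) = 8500 + 32500 + 19250 + 45000 − 250 = 105000
Portfolio B = 0.36 × 120000 + 0.16 × 93000 + 0.08 × 68000 + 0.4 × 137000 = 43200 + 14880 + 5440 + 54800 = 118320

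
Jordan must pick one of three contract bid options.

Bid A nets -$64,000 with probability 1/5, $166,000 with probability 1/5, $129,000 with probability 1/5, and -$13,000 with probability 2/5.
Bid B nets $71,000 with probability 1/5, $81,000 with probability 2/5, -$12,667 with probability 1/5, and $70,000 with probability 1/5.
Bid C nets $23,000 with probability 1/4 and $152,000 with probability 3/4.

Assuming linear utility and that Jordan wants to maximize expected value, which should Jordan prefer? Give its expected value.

Bid C ($119,750)

Bid A = 1/5 × (-64000) + 1/5 × 166000 + 1/5 × 129000 + 2/5 × (-13000) = -12800 + 33200 + 25800 − 5200 = 41000
Bid B = 1/5 × 71000 + 2/5 × 81000 + 1/5 × (-12667) + 1/5 × 70000 = 14200 + 32400 − 2533.4 + 14000 = 58066.6
Bid C = 1/4 × 23000 + 3/4 × 152000 = 5750 + 114000 = 119750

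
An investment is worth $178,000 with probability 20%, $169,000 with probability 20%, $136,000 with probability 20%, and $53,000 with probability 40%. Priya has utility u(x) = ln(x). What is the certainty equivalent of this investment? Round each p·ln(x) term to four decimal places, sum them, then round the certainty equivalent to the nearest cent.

E[u] = 0.2·ln(178000) + 0.2·ln(169000) + 0.2·ln(136000) + 0.4·ln(53000) = 2.4179 + 2.4075 + 2.3641 + 4.3512 = 11.5407
CE = e^11.5407 ≈ 102816.38

$102,816.38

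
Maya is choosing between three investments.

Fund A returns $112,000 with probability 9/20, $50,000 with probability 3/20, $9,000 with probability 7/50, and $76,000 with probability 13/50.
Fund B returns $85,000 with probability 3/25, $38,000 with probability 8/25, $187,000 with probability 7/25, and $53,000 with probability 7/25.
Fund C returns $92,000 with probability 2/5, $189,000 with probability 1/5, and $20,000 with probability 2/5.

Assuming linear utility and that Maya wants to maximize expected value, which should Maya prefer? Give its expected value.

Fund B ($89,560)

Fund A = 9/20 × 112000 + 3/20 × 50000 + 7/50 × 9000 + 13/50 × 76000 = 50400 + 7500 + 1260 + 19760 = 78920
Fund B = 3/25 × 85000 + 8/25 × 38000 + 7/25 × 187000 + 7/25 × 53000 = 10200 + 12160 + 52360 + 14840 = 89560
Fund C = 2/5 × 92000 + 1/5 × 189000 + 2/5 × 20000 = 36800 + 37800 + 8000 = 82600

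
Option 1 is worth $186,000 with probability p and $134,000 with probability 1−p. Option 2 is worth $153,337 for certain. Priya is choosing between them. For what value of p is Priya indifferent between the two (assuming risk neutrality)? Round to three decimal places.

p = 0.372

p·186000 + (1−p)·134000 = 153337
52000p + 134000 = 153337
p = (153337 − 134000) / 52000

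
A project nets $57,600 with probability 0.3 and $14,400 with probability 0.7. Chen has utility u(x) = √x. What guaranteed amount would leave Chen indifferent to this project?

$24,336

E[u] = 0.3·√57600 + 0.7·√14400 = 0.3·240 + 0.7·120 = 156
CE = (156)² = 24336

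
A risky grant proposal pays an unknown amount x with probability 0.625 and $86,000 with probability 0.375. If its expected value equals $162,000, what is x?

x = $207,600

0.625·x + 0.375·86000 = 162000
0.625·x = 162000 − 32250 = 129750
x = 129750 / 0.625 = 207600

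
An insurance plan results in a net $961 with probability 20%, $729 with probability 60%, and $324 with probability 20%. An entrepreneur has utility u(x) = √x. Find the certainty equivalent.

$676

E[u] = 0.2·√961 + 0.6·√729 + 0.2·√324 = 0.2·31 + 0.6·27 + 0.2·18 = 26
CE = (26)² = 676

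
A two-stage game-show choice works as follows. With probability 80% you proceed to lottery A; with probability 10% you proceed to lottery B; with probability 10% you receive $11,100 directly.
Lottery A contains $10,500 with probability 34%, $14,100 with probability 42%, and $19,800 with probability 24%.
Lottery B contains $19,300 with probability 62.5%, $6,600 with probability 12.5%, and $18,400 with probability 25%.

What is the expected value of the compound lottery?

EV(A) = 0.34 × 10500 + 0.42 × 14100 + 0.24 × 19800 = 3570 + 5922 + 4752 = 14244
EV(B) = 0.625 × 19300 + 0.125 × 6600 + 0.25 × 18400 = 12062.5 + 825 + 4600 = 17487.5
Branch C: 11100 (certain)
Overall = 0.8 × 14244 + 0.1 × 17487.5 + 0.1 × 11100 = 11395.2 + 1748.75 + 1110 = 14253.95

$14,253.95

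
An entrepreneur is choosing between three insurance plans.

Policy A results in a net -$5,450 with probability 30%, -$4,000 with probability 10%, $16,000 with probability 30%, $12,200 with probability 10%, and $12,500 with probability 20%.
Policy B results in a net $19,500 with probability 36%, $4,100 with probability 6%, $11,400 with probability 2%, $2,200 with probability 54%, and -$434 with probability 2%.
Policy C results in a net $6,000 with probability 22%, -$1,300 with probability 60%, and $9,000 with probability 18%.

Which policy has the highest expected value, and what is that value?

Policy B ($8,673.32)

Policy A = 0.3 × (-5450) + 0.1 × (-4000) + 0.3 × 16000 + 0.1 × 12200 + 0.2 × 12500 = -1635 − 400 + 4800 + 1220 + 2500 = 6485
Policy B = 0.36 × 19500 + 0.06 × 4100 + 0.02 × 11400 + 0.54 × 2200 + 0.02 × (-434) = 7020 + 246 + 228 + 1188 − 8.68 = 8673.32
Policy C = 0.22 × 6000 + 0.6 × (-1300) + 0.18 × 9000 = 1320 − 780 + 1620 = 2160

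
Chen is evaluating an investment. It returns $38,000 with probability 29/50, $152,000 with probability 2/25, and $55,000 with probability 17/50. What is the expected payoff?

$52,900

EV = 29/50 × 38000 + 2/25 × 152000 + 17/50 × 55000 = 22040 + 12160 + 18700 = 52900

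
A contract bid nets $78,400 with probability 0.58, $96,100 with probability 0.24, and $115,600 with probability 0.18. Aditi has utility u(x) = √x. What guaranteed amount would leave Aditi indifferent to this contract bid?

$88,804

E[u] = 0.58·√78400 + 0.24·√96100 + 0.18·√115600 = 0.58·280 + 0.24·310 + 0.18·340 = 298
CE = (298)² = 88804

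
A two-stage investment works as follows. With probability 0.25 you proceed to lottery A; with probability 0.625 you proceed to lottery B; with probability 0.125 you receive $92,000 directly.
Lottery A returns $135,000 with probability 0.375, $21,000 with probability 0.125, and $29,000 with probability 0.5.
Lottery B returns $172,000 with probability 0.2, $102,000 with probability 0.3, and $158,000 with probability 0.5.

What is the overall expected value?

$118,437.50

EV(A) = 0.375 × 135000 + 0.125 × 21000 + 0.5 × 29000 = 50625 + 2625 + 14500 = 67750
EV(B) = 0.2 × 172000 + 0.3 × 102000 + 0.5 × 158000 = 34400 + 30600 + 79000 = 144000
Branch C: 92000 (certain)
Overall = 0.25 × 67750 + 0.625 × 144000 + 0.125 × 92000 = 16937.5 + 90000 + 11500 = 118437.5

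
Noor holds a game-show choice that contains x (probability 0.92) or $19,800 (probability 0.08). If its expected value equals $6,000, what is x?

x = $4,800

0.92·x + 0.08·19800 = 6000
0.92·x = 6000 − 1584 = 4416
x = 4416 / 0.92 = 4800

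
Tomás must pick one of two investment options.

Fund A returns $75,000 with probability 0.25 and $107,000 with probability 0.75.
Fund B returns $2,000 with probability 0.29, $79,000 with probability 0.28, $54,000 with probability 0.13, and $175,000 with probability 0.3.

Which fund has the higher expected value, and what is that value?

Fund A = 0.25 × 75000 + 0.75 × 107000 = 18750 + 80250 = 99000
Fund B = 0.29 × 2000 + 0.28 × 79000 + 0.13 × 54000 + 0.3 × 175000 = 580 + 22120 + 7020 + 52500 = 82220

Fund A ($99,000)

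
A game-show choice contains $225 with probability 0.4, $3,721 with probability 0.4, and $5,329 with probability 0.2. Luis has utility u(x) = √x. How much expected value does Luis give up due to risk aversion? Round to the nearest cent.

E[u] = 0.4·√225 + 0.4·√3721 + 0.2·√5329 = 0.4·15 + 0.4·61 + 0.2·73 = 45
CE = (45)² = 2025
Risk premium = EV − CE = 2644.2 − 2025 = 619.2

$619.20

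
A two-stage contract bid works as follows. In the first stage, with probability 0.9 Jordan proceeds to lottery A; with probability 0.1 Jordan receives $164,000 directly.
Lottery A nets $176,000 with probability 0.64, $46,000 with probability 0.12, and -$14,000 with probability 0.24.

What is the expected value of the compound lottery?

$119,720

EV(A) = 0.64 × 176000 + 0.12 × 46000 + 0.24 × (-14000) = 112640 + 5520 − 3360 = 114800
Branch B: 164000 (certain)
Overall = 0.9 × 114800 + 0.1 × 164000 = 103320 + 16400 = 119720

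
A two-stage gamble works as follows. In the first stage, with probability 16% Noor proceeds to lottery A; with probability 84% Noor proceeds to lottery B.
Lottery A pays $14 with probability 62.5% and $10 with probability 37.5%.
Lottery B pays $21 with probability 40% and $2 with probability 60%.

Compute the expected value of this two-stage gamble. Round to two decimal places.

EV(A) = 0.625 × 14 + 0.375 × 10 = 8.75 + 3.75 = 12.5
EV(B) = 0.4 × 21 + 0.6 × 2 = 8.4 + 1.2 = 9.6
Overall = 0.16 × 12.5 + 0.84 × 9.6 = 2 + 8.064 = 10.064

$10.06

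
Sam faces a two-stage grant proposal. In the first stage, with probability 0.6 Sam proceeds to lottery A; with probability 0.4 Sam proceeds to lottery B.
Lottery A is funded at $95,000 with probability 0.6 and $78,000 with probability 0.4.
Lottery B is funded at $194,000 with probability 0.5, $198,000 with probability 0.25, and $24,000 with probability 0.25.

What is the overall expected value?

$113,920

EV(A) = 0.6 × 95000 + 0.4 × 78000 = 57000 + 31200 = 88200
EV(B) = 0.5 × 194000 + 0.25 × 198000 + 0.25 × 24000 = 97000 + 49500 + 6000 = 152500
Overall = 0.6 × 88200 + 0.4 × 152500 = 52920 + 61000 = 113920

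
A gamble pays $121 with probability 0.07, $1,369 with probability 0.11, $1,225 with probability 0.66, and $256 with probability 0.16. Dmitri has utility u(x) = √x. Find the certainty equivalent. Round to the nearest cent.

$930.25

E[u] = 0.07·√121 + 0.11·√1369 + 0.66·√1225 + 0.16·√256 = 0.07·11 + 0.11·37 + 0.66·35 + 0.16·16 = 30.5
CE = (30.5)² = 930.25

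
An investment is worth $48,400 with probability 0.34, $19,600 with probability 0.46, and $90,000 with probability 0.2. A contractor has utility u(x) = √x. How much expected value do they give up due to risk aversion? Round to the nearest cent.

E[u] = 0.34·√48400 + 0.46·√19600 + 0.2·√90000 = 0.34·220 + 0.46·140 + 0.2·300 = 199.2
CE = (199.2)² = 39680.64
Risk premium = EV − CE = 43472 − 39680.64 = 3791.36

$3,791.36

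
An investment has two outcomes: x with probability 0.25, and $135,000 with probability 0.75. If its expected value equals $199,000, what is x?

0.25·x + 0.75·135000 = 199000
0.25·x = 199000 − 101250 = 97750
x = 97750 / 0.25 = 391000

x = $391,000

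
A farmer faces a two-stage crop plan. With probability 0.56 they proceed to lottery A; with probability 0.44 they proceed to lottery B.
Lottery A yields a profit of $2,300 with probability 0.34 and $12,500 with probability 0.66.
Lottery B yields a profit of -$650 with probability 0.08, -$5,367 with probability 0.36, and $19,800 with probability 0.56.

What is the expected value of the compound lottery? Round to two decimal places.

EV(A) = 0.34 × 2300 + 0.66 × 12500 = 782 + 8250 = 9032
EV(B) = 0.08 × (-650) + 0.36 × (-5367) + 0.56 × 19800 = -52 − 1932.12 + 11088 = 9103.88
Overall = 0.56 × 9032 + 0.44 × 9103.88 = 5057.92 + 4005.7072 = 9063.6272

$9,063.63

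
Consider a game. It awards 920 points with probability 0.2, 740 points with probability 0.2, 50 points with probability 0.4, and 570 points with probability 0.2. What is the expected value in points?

466 points

EV = 0.2 × 920 + 0.2 × 740 + 0.4 × 50 + 0.2 × 570 = 184 + 148 + 20 + 114 = 466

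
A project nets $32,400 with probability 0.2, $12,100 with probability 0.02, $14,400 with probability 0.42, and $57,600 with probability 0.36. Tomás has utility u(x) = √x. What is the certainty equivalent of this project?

$30,625

E[u] = 0.2·√32400 + 0.02·√12100 + 0.42·√14400 + 0.36·√57600 = 0.2·180 + 0.02·110 + 0.42·120 + 0.36·240 = 175
CE = (175)² = 30625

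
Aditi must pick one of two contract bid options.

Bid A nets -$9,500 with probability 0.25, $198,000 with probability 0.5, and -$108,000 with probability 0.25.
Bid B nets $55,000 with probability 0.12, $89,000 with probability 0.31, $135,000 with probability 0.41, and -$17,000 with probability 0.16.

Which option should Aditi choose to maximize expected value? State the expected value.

Bid A = 0.25 × (-9500) + 0.5 × 198000 + 0.25 × (-108000) = -2375 + 99000 − 27000 = 69625
Bid B = 0.12 × 55000 + 0.31 × 89000 + 0.41 × 135000 + 0.16 × (-17000) = 6600 + 27590 + 55350 − 2720 = 86820

Bid B ($86,820)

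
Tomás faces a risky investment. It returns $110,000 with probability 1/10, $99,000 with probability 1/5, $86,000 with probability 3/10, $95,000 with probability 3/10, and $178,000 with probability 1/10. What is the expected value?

EV = 1/10 × 110000 + 1/5 × 99000 + 3/10 × 86000 + 3/10 × 95000 + 1/10 × 178000 = 11000 + 19800 + 25800 + 28500 + 17800 = 102900

$102,900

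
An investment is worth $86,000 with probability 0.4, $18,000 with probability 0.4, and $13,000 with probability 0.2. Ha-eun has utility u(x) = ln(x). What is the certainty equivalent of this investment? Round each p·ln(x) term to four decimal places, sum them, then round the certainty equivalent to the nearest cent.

E[u] = 0.4·ln(86000) + 0.4·ln(18000) + 0.2·ln(13000) = 4.5448 + 3.9193 + 1.8945 = 10.3586
CE = e^10.3586 ≈ 31527.01

$31,527.01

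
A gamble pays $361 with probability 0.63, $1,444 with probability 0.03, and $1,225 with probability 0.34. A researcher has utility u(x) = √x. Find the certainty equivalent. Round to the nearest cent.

E[u] = 0.63·√361 + 0.03·√1444 + 0.34·√1225 = 0.63·19 + 0.03·38 + 0.34·35 = 25.01
CE = (25.01)² = 625.5001

$625.50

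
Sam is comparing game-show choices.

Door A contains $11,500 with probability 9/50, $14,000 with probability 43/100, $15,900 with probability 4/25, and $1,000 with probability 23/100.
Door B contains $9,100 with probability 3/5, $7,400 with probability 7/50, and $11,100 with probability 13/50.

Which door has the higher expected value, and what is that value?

Door A = 9/50 × 11500 + 43/100 × 14000 + 4/25 × 15900 + 23/100 × 1000 = 2070 + 6020 + 2544 + 230 = 10864
Door B = 3/5 × 9100 + 7/50 × 7400 + 13/50 × 11100 = 5460 + 1036 + 2886 = 9382

Door A ($10,864)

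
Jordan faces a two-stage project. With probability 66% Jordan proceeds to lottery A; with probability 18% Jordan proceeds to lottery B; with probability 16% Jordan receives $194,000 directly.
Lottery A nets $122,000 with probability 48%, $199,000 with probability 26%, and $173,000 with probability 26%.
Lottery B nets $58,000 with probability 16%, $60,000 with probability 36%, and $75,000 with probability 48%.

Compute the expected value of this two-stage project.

EV(A) = 0.48 × 122000 + 0.26 × 199000 + 0.26 × 173000 = 58560 + 51740 + 44980 = 155280
EV(B) = 0.16 × 58000 + 0.36 × 60000 + 0.48 × 75000 = 9280 + 21600 + 36000 = 66880
Branch C: 194000 (certain)
Overall = 0.66 × 155280 + 0.18 × 66880 + 0.16 × 194000 = 102484.8 + 12038.4 + 31040 = 145563.2

$145,563.20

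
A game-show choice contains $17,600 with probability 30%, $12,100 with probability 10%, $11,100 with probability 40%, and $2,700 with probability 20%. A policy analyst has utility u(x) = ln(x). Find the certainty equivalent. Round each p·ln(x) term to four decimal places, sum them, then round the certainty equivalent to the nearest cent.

$9,690.49

E[u] = 0.3·ln(17600) + 0.1·ln(12100) + 0.4·ln(11100) + 0.2·ln(2700) = 2.9327 + 0.9401 + 3.7259 + 1.5802 = 9.1789
CE = e^9.1789 ≈ 9690.49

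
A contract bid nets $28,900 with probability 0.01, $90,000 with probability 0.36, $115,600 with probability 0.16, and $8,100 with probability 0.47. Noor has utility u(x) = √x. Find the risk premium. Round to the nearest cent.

$12,391.04

E[u] = 0.01·√28900 + 0.36·√90000 + 0.16·√115600 + 0.47·√8100 = 0.01·170 + 0.36·300 + 0.16·340 + 0.47·90 = 206.4
CE = (206.4)² = 42600.96
Risk premium = EV − CE = 54992 − 42600.96 = 12391.04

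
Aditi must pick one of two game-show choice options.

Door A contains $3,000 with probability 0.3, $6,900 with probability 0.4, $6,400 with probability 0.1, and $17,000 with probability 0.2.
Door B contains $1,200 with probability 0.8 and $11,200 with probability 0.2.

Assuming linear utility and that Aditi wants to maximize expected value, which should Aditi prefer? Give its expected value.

Door A ($7,700)

Door A = 0.3 × 3000 + 0.4 × 6900 + 0.1 × 6400 + 0.2 × 17000 = 900 + 2760 + 640 + 3400 = 7700
Door B = 0.8 × 1200 + 0.2 × 11200 = 960 + 2240 = 3200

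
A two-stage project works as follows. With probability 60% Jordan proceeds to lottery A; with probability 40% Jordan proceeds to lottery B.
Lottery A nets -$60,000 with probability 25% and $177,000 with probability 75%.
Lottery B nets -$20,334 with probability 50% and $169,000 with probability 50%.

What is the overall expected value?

$100,383.20

EV(A) = 0.25 × (-60000) + 0.75 × 177000 = -15000 + 132750 = 117750
EV(B) = 0.5 × (-20334) + 0.5 × 169000 = -10167 + 84500 = 74333
Overall = 0.6 × 117750 + 0.4 × 74333 = 70650 + 29733.2 = 100383.2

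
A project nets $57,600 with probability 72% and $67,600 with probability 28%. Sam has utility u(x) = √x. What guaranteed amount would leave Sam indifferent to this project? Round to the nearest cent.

E[u] = 0.72·√57600 + 0.28·√67600 = 0.72·240 + 0.28·260 = 245.6
CE = (245.6)² = 60319.36

$60,319.36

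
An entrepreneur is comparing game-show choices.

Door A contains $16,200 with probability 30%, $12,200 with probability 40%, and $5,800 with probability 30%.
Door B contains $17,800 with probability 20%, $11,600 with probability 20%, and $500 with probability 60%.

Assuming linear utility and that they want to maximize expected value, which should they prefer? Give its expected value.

Door A ($11,480)

Door A = 0.3 × 16200 + 0.4 × 12200 + 0.3 × 5800 = 4860 + 4880 + 1740 = 11480
Door B = 0.2 × 17800 + 0.2 × 11600 + 0.6 × 500 = 3560 + 2320 + 300 = 6180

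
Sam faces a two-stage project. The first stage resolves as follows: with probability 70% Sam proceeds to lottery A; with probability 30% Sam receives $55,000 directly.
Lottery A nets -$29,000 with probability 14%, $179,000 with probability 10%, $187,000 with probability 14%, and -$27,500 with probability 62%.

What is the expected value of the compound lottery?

$32,579

EV(A) = 0.14 × (-29000) + 0.1 × 179000 + 0.14 × 187000 + 0.62 × (-27500) = -4060 + 17900 + 26180 − 17050 = 22970
Branch B: 55000 (certain)
Overall = 0.7 × 22970 + 0.3 × 55000 = 16079 + 16500 = 32579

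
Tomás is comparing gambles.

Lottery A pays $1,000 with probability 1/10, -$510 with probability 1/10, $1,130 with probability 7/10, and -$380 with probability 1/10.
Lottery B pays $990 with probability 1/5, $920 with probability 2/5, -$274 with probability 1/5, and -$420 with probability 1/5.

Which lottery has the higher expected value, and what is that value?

Lottery A ($802)

Lottery A = 1/10 × 1000 + 1/10 × (-510) + 7/10 × 1130 + 1/10 × (-380) = 100 − 51 + 791 − 38 = 802
Lottery B = 1/5 × 990 + 2/5 × 920 + 1/5 × (-274) + 1/5 × (-420) = 198 + 368 − 54.8 − 84 = 427.2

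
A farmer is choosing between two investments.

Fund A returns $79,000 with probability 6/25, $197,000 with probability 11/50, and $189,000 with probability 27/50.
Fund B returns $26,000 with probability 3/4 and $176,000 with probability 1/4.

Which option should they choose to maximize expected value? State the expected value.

Fund A ($164,360)

Fund A = 6/25 × 79000 + 11/50 × 197000 + 27/50 × 189000 = 18960 + 43340 + 102060 = 164360
Fund B = 3/4 × 26000 + 1/4 × 176000 = 19500 + 44000 = 63500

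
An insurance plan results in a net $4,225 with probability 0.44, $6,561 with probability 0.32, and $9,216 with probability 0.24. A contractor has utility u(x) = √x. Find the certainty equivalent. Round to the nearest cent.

E[u] = 0.44·√4225 + 0.32·√6561 + 0.24·√9216 = 0.44·65 + 0.32·81 + 0.24·96 = 77.56
CE = (77.56)² = 6015.5536

$6,015.55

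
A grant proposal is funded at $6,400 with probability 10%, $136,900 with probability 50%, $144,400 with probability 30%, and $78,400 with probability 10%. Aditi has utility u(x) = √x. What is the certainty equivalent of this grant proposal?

$112,225

E[u] = 0.1·√6400 + 0.5·√136900 + 0.3·√144400 + 0.1·√78400 = 0.1·80 + 0.5·370 + 0.3·380 + 0.1·280 = 335
CE = (335)² = 112225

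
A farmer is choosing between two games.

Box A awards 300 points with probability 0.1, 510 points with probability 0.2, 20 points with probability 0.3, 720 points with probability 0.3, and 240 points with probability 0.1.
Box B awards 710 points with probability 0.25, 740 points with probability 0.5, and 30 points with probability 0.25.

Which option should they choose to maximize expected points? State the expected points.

Box B (555 points)

Box A = 0.1 × 300 + 0.2 × 510 + 0.3 × 20 + 0.3 × 720 + 0.1 × 240 = 30 + 102 + 6 + 216 + 24 = 378
Box B = 0.25 × 710 + 0.5 × 740 + 0.25 × 30 = 177.5 + 370 + 7.5 = 555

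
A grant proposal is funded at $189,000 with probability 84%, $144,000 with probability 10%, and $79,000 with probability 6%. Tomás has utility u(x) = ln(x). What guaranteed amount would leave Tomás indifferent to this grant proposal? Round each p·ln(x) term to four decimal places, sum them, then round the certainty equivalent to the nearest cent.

E[u] = 0.84·ln(189000) + 0.1·ln(144000) + 0.06·ln(79000) = 10.2056 + 1.1878 + 0.6766 = 12.0700
CE = e^12.0700 ≈ 174555.85

$174,555.85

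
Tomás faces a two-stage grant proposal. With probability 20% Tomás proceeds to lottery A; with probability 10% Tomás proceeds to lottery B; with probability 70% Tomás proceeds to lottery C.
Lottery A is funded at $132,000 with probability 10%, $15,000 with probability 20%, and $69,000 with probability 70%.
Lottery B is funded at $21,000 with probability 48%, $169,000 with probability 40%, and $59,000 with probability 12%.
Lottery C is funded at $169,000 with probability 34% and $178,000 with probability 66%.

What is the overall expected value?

EV(A) = 0.1 × 132000 + 0.2 × 15000 + 0.7 × 69000 = 13200 + 3000 + 48300 = 64500
EV(B) = 0.48 × 21000 + 0.4 × 169000 + 0.12 × 59000 = 10080 + 67600 + 7080 = 84760
EV(C) = 0.34 × 169000 + 0.66 × 178000 = 57460 + 117480 = 174940
Overall = 0.2 × 64500 + 0.1 × 84760 + 0.7 × 174940 = 12900 + 8476 + 122458 = 143834

$143,834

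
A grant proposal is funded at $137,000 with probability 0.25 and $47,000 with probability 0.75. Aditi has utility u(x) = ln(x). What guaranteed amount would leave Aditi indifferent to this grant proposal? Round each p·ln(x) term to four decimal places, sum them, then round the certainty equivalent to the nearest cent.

E[u] = 0.25·ln(137000) + 0.75·ln(47000) = 2.9569 + 8.0684 = 11.0253
CE = e^11.0253 ≈ 61408.28

$61,408.28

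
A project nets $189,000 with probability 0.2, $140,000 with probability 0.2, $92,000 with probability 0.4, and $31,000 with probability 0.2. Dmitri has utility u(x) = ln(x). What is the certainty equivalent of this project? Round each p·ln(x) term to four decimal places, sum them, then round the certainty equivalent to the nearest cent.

$92,957.72

E[u] = 0.2·ln(189000) + 0.2·ln(140000) + 0.4·ln(92000) + 0.2·ln(31000) = 2.4299 + 2.3699 + 4.5718 + 2.0683 = 11.4399
CE = e^11.4399 ≈ 92957.72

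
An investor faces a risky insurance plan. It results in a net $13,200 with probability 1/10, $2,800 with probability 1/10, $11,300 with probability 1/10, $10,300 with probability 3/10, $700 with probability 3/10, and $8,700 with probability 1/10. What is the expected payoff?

$6,900

EV = 1/10 × 13200 + 1/10 × 2800 + 1/10 × 11300 + 3/10 × 10300 + 3/10 × 700 + 1/10 × 8700 = 1320 + 280 + 1130 + 3090 + 210 + 870 = 6900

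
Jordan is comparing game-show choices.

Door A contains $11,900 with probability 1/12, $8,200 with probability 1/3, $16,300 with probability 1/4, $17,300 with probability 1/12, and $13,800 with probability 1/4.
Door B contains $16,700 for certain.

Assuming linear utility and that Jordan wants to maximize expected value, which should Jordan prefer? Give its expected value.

Door A = 1/12 × 11900 + 1/3 × 8200 + 1/4 × 16300 + 1/12 × 17300 + 1/4 × 13800 = 991.6667 + 2733.3333 + 4075 + 1441.6667 + 3450 = 12691.6667
Door B: 16700 (certain)

Door B ($16,700)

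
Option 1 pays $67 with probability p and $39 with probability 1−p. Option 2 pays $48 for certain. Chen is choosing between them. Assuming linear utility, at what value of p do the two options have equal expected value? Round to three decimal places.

p = 0.321

p·67 + (1−p)·39 = 48
28p + 39 = 48
p = (48 − 39) / 28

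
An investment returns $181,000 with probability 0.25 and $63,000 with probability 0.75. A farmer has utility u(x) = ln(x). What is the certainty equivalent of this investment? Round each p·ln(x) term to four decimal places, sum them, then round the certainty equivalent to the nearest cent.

E[u] = 0.25·ln(181000) + 0.75·ln(63000) = 3.0266 + 8.2882 = 11.3148
CE = e^11.3148 ≈ 82026.69

$82,026.69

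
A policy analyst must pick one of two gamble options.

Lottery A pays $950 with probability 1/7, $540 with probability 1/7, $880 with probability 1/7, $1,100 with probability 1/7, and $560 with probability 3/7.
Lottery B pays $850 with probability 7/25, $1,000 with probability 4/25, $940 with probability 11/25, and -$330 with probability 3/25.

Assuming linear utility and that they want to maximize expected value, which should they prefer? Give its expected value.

Lottery A = 1/7 × 950 + 1/7 × 540 + 1/7 × 880 + 1/7 × 1100 + 3/7 × 560 = 135.7143 + 77.1429 + 125.7143 + 157.1429 + 240 = 735.7143
Lottery B = 7/25 × 850 + 4/25 × 1000 + 11/25 × 940 + 3/25 × (-330) = 238 + 160 + 413.6 − 39.6 = 772

Lottery B ($772)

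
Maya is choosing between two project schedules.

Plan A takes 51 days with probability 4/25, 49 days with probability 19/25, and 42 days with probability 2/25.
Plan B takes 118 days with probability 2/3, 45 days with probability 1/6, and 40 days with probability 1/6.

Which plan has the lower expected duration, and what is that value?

Plan A = 4/25 × 51 + 19/25 × 49 + 2/25 × 42 = 8.16 + 37.24 + 3.36 = 48.76
Plan B = 2/3 × 118 + 1/6 × 45 + 1/6 × 40 = 78.6667 + 7.5 + 6.6667 = 92.8333

Plan A (48.76 days)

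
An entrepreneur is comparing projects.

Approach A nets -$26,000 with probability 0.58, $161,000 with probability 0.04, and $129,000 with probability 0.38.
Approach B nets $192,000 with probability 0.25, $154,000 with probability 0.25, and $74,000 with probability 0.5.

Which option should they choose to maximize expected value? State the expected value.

Approach A = 0.58 × (-26000) + 0.04 × 161000 + 0.38 × 129000 = -15080 + 6440 + 49020 = 40380
Approach B = 0.25 × 192000 + 0.25 × 154000 + 0.5 × 74000 = 48000 + 38500 + 37000 = 123500

Approach B ($123,500)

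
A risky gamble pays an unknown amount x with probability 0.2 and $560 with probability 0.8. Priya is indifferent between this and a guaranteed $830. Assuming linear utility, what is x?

x = $1,910

0.2·x + 0.8·560 = 830
0.2·x = 830 − 448 = 382
x = 382 / 0.2 = 1910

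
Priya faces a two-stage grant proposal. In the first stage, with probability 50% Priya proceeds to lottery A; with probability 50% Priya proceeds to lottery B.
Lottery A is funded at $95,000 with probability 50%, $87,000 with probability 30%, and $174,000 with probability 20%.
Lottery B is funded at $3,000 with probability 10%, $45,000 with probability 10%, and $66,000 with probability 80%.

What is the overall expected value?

$83,000

EV(A) = 0.5 × 95000 + 0.3 × 87000 + 0.2 × 174000 = 47500 + 26100 + 34800 = 108400
EV(B) = 0.1 × 3000 + 0.1 × 45000 + 0.8 × 66000 = 300 + 4500 + 52800 = 57600
Overall = 0.5 × 108400 + 0.5 × 57600 = 54200 + 28800 = 83000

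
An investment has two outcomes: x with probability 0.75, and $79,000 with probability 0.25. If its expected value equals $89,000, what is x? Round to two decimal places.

0.75·x + 0.25·79000 = 89000
0.75·x = 89000 − 19750 = 69250
x = 69250 / 0.75 = 92333.3333

x = $92,333.33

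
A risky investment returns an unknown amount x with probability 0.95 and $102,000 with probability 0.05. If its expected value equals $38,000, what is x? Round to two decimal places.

x = $34,631.58

0.95·x + 0.05·102000 = 38000
0.95·x = 38000 − 5100 = 32900
x = 32900 / 0.95 = 34631.5789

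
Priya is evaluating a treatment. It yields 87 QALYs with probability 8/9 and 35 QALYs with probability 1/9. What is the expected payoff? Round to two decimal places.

81.22 QALYs

EV = 8/9 × 87 + 1/9 × 35 = 77.3333 + 3.8889 = 81.2222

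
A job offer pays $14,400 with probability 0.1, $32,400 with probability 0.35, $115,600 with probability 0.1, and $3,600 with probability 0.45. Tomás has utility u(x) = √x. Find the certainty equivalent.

E[u] = 0.1·√14400 + 0.35·√32400 + 0.1·√115600 + 0.45·√3600 = 0.1·120 + 0.35·180 + 0.1·340 + 0.45·60 = 136
CE = (136)² = 18496

$18,496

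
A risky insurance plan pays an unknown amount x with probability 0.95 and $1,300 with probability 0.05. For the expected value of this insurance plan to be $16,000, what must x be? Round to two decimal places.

x = $16,773.68

0.95·x + 0.05·1300 = 16000
0.95·x = 16000 − 65 = 15935
x = 15935 / 0.95 = 16773.6842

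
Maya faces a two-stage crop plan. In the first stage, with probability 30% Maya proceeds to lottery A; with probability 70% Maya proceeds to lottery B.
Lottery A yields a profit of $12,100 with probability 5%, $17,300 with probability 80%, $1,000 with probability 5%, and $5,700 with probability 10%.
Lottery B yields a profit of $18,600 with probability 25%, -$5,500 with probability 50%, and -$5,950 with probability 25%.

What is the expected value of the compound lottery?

$4,808.25

EV(A) = 0.05 × 12100 + 0.8 × 17300 + 0.05 × 1000 + 0.1 × 5700 = 605 + 13840 + 50 + 570 = 15065
EV(B) = 0.25 × 18600 + 0.5 × (-5500) + 0.25 × (-5950) = 4650 − 2750 − 1487.5 = 412.5
Overall = 0.3 × 15065 + 0.7 × 412.5 = 4519.5 + 288.75 = 4808.25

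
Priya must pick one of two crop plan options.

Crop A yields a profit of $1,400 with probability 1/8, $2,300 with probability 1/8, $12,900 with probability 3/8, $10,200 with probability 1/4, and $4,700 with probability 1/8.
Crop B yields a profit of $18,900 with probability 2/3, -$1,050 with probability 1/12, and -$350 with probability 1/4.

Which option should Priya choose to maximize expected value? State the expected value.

Crop B ($12,425)

Crop A = 1/8 × 1400 + 1/8 × 2300 + 3/8 × 12900 + 1/4 × 10200 + 1/8 × 4700 = 175 + 287.5 + 4837.5 + 2550 + 587.5 = 8437.5
Crop B = 2/3 × 18900 + 1/12 × (-1050) + 1/4 × (-350) = 12600 − 87.5 − 87.5 = 12425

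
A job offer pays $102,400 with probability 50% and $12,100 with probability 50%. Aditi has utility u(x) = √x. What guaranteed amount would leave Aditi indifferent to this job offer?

E[u] = 0.5·√102400 + 0.5·√12100 = 0.5·320 + 0.5·110 = 215
CE = (215)² = 46225

$46,225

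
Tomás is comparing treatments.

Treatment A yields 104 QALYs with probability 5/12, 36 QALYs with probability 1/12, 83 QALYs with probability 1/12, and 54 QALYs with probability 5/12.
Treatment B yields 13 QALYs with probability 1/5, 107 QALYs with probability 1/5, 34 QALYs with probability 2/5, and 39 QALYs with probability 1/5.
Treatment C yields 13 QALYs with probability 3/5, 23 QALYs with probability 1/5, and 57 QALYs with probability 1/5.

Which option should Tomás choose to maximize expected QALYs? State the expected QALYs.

Treatment A (75.75 QALYs)

Treatment A = 5/12 × 104 + 1/12 × 36 + 1/12 × 83 + 5/12 × 54 = 43.3333 + 3 + 6.9167 + 22.5 = 75.75
Treatment B = 1/5 × 13 + 1/5 × 107 + 2/5 × 34 + 1/5 × 39 = 2.6 + 21.4 + 13.6 + 7.8 = 45.4
Treatment C = 3/5 × 13 + 1/5 × 23 + 1/5 × 57 = 7.8 + 4.6 + 11.4 = 23.8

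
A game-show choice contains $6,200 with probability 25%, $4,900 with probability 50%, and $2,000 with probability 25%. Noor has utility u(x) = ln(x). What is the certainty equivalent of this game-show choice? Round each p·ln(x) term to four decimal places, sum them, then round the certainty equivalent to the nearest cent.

$4,153.89

E[u] = 0.25·ln(6200) + 0.5·ln(4900) + 0.25·ln(2000) = 2.1831 + 4.2485 + 1.9002 = 8.3318
CE = e^8.3318 ≈ 4153.89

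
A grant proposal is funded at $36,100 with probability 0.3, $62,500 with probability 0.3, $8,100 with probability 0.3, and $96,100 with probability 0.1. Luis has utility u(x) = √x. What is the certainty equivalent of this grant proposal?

E[u] = 0.3·√36100 + 0.3·√62500 + 0.3·√8100 + 0.1·√96100 = 0.3·190 + 0.3·250 + 0.3·90 + 0.1·310 = 190
CE = (190)² = 36100

$36,100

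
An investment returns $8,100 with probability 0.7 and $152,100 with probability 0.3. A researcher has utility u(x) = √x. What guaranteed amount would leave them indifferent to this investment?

E[u] = 0.7·√8100 + 0.3·√152100 = 0.7·90 + 0.3·390 = 180
CE = (180)² = 32400

$32,400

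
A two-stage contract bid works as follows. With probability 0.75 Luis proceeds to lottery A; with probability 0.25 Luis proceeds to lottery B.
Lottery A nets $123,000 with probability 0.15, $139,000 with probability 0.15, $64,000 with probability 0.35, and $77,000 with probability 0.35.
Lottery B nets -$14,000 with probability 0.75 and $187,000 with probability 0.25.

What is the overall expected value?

EV(A) = 0.15 × 123000 + 0.15 × 139000 + 0.35 × 64000 + 0.35 × 77000 = 18450 + 20850 + 22400 + 26950 = 88650
EV(B) = 0.75 × (-14000) + 0.25 × 187000 = -10500 + 46750 = 36250
Overall = 0.75 × 88650 + 0.25 × 36250 = 66487.5 + 9062.5 = 75550

$75,550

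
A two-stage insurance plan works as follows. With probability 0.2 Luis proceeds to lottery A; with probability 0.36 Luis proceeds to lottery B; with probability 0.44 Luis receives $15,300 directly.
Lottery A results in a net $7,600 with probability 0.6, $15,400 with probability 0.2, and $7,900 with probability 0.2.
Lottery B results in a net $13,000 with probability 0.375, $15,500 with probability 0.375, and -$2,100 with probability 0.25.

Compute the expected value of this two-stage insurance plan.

$12,234.50

EV(A) = 0.6 × 7600 + 0.2 × 15400 + 0.2 × 7900 = 4560 + 3080 + 1580 = 9220
EV(B) = 0.375 × 13000 + 0.375 × 15500 + 0.25 × (-2100) = 4875 + 5812.5 − 525 = 10162.5
Branch C: 15300 (certain)
Overall = 0.2 × 9220 + 0.36 × 10162.5 + 0.44 × 15300 = 1844 + 3658.5 + 6732 = 12234.5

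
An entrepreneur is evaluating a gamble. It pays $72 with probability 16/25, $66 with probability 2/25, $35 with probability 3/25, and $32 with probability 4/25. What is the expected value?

$60.68

EV = 16/25 × 72 + 2/25 × 66 + 3/25 × 35 + 4/25 × 32 = 46.08 + 5.28 + 4.2 + 5.12 = 60.68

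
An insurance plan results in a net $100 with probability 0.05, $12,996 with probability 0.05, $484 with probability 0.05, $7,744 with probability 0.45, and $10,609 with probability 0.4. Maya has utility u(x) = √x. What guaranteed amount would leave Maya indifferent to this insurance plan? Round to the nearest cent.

E[u] = 0.05·√100 + 0.05·√12996 + 0.05·√484 + 0.45·√7744 + 0.4·√10609 = 0.05·10 + 0.05·114 + 0.05·22 + 0.45·88 + 0.4·103 = 88.1
CE = (88.1)² = 7761.61

$7,761.61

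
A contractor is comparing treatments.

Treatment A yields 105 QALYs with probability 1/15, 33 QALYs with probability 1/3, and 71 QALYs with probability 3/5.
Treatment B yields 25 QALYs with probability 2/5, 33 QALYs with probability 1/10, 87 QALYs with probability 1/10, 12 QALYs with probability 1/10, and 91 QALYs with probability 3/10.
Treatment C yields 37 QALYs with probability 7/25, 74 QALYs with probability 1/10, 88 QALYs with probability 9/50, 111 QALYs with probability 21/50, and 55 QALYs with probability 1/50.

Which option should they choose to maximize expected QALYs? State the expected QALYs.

Treatment A = 1/15 × 105 + 1/3 × 33 + 3/5 × 71 = 7 + 11 + 42.6 = 60.6
Treatment B = 2/5 × 25 + 1/10 × 33 + 1/10 × 87 + 1/10 × 12 + 3/10 × 91 = 10 + 3.3 + 8.7 + 1.2 + 27.3 = 50.5
Treatment C = 7/25 × 37 + 1/10 × 74 + 9/50 × 88 + 21/50 × 111 + 1/50 × 55 = 10.36 + 7.4 + 15.84 + 46.62 + 1.1 = 81.32

Treatment C (81.32 QALYs)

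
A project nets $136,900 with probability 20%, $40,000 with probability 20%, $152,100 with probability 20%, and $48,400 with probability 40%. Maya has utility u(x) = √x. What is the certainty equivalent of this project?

E[u] = 0.2·√136900 + 0.2·√40000 + 0.2·√152100 + 0.4·√48400 = 0.2·370 + 0.2·200 + 0.2·390 + 0.4·220 = 280
CE = (280)² = 78400

$78,400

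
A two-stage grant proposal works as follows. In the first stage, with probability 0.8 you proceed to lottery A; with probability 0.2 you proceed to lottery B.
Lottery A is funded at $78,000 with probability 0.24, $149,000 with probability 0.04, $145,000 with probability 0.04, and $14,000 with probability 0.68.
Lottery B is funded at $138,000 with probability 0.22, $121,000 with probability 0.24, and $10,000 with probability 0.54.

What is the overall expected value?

EV(A) = 0.24 × 78000 + 0.04 × 149000 + 0.04 × 145000 + 0.68 × 14000 = 18720 + 5960 + 5800 + 9520 = 40000
EV(B) = 0.22 × 138000 + 0.24 × 121000 + 0.54 × 10000 = 30360 + 29040 + 5400 = 64800
Overall = 0.8 × 40000 + 0.2 × 64800 = 32000 + 12960 = 44960

$44,960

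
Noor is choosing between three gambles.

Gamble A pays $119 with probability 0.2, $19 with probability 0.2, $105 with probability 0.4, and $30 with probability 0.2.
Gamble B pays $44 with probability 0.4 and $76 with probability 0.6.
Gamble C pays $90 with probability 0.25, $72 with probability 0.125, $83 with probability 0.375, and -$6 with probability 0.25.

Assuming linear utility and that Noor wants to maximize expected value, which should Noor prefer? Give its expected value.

Gamble A = 0.2 × 119 + 0.2 × 19 + 0.4 × 105 + 0.2 × 30 = 23.8 + 3.8 + 42 + 6 = 75.6
Gamble B = 0.4 × 44 + 0.6 × 76 = 17.6 + 45.6 = 63.2
Gamble C = 0.25 × 90 + 0.125 × 72 + 0.375 × 83 + 0.25 × (-6) = 22.5 + 9 + 31.125 − 1.5 = 61.125

Gamble A ($75.60)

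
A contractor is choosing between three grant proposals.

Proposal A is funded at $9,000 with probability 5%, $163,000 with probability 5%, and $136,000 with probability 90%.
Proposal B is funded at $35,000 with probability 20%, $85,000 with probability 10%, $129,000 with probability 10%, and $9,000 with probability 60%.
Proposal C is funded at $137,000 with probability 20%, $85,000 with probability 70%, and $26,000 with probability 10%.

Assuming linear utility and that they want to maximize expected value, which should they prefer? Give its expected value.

Proposal A ($131,000)

Proposal A = 0.05 × 9000 + 0.05 × 163000 + 0.9 × 136000 = 450 + 8150 + 122400 = 131000
Proposal B = 0.2 × 35000 + 0.1 × 85000 + 0.1 × 129000 + 0.6 × 9000 = 7000 + 8500 + 12900 + 5400 = 33800
Proposal C = 0.2 × 137000 + 0.7 × 85000 + 0.1 × 26000 = 27400 + 59500 + 2600 = 89500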